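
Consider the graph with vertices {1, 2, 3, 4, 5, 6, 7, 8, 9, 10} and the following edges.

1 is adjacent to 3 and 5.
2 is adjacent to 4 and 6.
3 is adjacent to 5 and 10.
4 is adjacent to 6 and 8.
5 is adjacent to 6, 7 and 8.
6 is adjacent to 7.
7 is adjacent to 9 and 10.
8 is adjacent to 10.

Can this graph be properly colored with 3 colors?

The chromatic number is 3. 1, 3, 5 are pairwise adjacent, so at least 3 colors are needed.
One proper 3-coloring: 1=green, 2=green, 3=blue, 4=red, 5=red, 6=blue, 7=green, 8=blue, 9=red, 10=red.
That is already a proper 3-coloring.

Yes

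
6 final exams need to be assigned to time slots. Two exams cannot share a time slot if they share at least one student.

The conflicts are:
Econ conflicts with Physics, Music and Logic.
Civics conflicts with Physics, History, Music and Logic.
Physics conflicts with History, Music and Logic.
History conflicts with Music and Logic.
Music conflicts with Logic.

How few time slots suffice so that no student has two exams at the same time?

Civics, Physics, History, Music, Logic are mutually in conflict, so at least 5 time slots are needed.
5 time slots suffice: time slot 1 → {Physics}; time slot 2 → {Logic}; time slot 3 → {Music}; time slot 4 → {Econ, Civics}; time slot 5 → {History}. Each listed conflict is separated.

5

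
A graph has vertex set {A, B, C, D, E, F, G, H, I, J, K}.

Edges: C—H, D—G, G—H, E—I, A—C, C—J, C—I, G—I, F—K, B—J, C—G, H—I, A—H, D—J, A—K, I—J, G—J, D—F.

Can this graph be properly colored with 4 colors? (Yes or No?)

Yes

The chromatic number is 4. C, G, H, I form a clique, so at least 4 colors are needed.
4 colors suffice: color 1 → {A, B, E, F, G}; color 2 → {D, I, K}; color 3 → {C}; color 4 → {H, J}.
That is already a proper 4-coloring.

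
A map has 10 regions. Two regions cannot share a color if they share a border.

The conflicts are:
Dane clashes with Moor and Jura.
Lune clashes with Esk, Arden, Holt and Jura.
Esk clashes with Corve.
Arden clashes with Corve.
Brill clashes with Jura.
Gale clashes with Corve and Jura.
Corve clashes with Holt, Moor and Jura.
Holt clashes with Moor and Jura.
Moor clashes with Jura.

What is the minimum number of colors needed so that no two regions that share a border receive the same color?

4

Corve, Holt, Moor, Jura pairwise conflict, so at least 4 colors are needed.
4 colors suffice: color 1 → {Esk, Arden, Jura}; color 2 → {Dane, Lune, Brill, Corve}; color 3 → {Gale, Moor}; color 4 → {Holt}. Every pair that conflicts lands in different colors.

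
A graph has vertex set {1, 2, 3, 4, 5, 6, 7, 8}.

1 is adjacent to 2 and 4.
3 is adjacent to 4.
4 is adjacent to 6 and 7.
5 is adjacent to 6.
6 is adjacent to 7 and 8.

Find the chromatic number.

4, 6, 7 are mutually adjacent, so at least 3 colors are needed.
3 colors suffice: 1=blue, 2=red, 3=blue, 4=red, 5=red, 6=blue, 7=green, 8=red. Every edge joins two different colors.

3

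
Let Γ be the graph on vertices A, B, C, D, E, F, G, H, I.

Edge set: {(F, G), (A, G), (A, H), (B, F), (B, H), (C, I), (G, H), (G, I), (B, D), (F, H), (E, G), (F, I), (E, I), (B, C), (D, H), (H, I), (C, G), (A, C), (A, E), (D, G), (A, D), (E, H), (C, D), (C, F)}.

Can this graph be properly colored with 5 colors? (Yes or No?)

Yes

The chromatic number is 4. A, E, G, H are mutually adjacent (a clique of size 4), so at least 4 colors are needed.
4 colors suffice: color 1 → {B, G}; color 2 → {C, H}; color 3 → {A, I}; color 4 → {D, E, F}.
Since 5 ≥ 4, a proper 5-coloring certainly exists.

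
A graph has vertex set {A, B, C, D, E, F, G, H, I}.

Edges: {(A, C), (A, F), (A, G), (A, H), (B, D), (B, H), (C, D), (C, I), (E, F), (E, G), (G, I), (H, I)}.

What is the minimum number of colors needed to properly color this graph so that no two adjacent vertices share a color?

The cycle D-C-A-H-B-D has odd length 5, so it cannot be 2-colored; at least 3 colors are needed.
A valid assignment using 3 colors: A=1, B=3, C=2, D=1, E=1, F=2, G=2, H=2, I=1. Every edge joins two different colors.

3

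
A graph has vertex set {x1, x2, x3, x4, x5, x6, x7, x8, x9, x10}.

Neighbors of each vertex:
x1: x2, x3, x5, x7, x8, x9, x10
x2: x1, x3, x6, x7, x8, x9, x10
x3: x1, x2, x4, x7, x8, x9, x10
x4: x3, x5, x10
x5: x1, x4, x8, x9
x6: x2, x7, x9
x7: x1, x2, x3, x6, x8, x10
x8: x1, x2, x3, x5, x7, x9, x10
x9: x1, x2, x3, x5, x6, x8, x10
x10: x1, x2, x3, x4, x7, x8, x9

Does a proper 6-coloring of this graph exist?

The chromatic number is 6. x1, x2, x3, x7, x8, x10 are mutually adjacent (a clique of size 6), so at least 6 colors are needed.
A valid assignment using 6 colors: x1=4, x2=1, x3=5, x4=3, x5=1, x6=2, x7=6, x8=3, x9=6, x10=2.
That is already a proper 6-coloring.

Yes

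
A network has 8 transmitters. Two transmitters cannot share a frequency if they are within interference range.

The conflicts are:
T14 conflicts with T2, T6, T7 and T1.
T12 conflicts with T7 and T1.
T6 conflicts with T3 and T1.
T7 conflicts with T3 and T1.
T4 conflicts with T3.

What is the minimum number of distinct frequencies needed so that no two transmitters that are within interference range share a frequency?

T14, T6, T1 all conflict with each other, so at least 3 frequencies are needed.
3 frequencies suffice: T14=3, T12=3, T2=1, T6=2, T7=2, T4=2, T3=1, T1=1. No two conflicting transmitters share a frequency.

3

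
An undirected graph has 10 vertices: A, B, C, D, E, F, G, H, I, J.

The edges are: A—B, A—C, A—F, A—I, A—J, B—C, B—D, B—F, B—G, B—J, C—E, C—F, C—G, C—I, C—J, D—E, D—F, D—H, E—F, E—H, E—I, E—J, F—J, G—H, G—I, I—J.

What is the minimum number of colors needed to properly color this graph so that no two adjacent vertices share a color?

A, B, C, F, J form a clique, so at least 5 colors are needed.
One proper 5-coloring: A=purple, B=green, C=red, D=red, E=green, F=yellow, G=blue, H=yellow, I=yellow, J=blue. Every edge joins two different colors.

5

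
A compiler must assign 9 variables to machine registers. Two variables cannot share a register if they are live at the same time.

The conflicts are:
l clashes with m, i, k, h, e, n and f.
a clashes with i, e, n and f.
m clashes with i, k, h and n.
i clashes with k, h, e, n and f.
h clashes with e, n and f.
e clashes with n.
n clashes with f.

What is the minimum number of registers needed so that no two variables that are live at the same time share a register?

5

l, i, h, e, n pairwise conflict, so at least 5 registers are needed.
5 registers suffice: register 1 → {i}; register 2 → {k, n}; register 3 → {l, a}; register 4 → {h}; register 5 → {m, e, f}. Every pair that conflicts lands in different registers.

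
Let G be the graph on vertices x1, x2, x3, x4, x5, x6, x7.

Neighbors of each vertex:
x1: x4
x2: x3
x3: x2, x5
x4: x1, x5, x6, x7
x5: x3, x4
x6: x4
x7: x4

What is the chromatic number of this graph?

x4 and x7 are adjacent, so at least 2 colors are needed.
2 colors suffice: color R → {x3, x4}; color B → {x1, x2, x5, x6, x7}. Every edge joins two different colors.

2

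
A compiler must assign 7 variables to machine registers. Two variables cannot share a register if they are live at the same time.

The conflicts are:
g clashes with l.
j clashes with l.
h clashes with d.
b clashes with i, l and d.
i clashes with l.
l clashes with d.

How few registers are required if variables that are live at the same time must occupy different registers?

3

b, l, d are mutually in conflict, so at least 3 registers are needed.
3 registers suffice: g=2, j=2, h=1, b=2, i=3, l=1, d=3. Each listed conflict is separated.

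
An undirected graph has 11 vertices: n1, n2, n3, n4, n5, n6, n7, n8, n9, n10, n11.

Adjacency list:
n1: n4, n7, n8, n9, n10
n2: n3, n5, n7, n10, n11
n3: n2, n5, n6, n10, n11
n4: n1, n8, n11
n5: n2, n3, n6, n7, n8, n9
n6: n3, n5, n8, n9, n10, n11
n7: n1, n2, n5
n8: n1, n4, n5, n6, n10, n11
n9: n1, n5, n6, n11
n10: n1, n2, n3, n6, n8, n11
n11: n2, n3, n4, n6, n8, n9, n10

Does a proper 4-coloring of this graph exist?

Yes

The chromatic number is 4. n3, n6, n10, n11 form a clique, so at least 4 colors are needed.
A valid assignment using 4 colors: n1=1, n2=4, n3=2, n4=3, n5=1, n6=4, n7=2, n8=2, n9=2, n10=3, n11=1.
That is already a proper 4-coloring.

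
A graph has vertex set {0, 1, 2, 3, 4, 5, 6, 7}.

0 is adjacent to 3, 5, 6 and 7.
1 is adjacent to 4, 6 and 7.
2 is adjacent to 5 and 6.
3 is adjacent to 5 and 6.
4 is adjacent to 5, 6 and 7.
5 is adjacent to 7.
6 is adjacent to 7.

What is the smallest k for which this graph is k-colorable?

4

1, 4, 6, 7 are mutually adjacent (a clique of size 4), so at least 4 colors are needed.
One proper 4-coloring: 0=green, 1=yellow, 2=blue, 3=blue, 4=green, 5=red, 6=red, 7=blue. No two adjacent vertices share a color.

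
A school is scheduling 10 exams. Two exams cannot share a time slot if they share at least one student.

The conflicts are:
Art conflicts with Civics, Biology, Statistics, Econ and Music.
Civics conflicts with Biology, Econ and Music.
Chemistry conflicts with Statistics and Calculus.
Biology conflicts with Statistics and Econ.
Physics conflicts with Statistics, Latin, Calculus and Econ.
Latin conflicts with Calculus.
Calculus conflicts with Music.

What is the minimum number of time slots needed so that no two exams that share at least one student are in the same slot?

Art, Civics, Biology, Econ pairwise conflict, so at least 4 time slots are needed.
Using 4 time slots: Art=1, Civics=4, Chemistry=1, Biology=2, Physics=1, Statistics=3, Latin=3, Calculus=2, Econ=3, Music=3. No two conflicting exams share a time slot.

4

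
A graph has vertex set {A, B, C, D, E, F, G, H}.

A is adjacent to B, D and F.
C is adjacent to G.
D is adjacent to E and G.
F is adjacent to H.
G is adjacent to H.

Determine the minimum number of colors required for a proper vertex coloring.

3

The cycle H-G-D-A-F-H has odd length 5, so it cannot be 2-colored; at least 3 colors are needed.
3 colors suffice: color 1 → {B, C, D, H}; color 2 → {A, E, G}; color 3 → {F}. No two adjacent vertices share a color.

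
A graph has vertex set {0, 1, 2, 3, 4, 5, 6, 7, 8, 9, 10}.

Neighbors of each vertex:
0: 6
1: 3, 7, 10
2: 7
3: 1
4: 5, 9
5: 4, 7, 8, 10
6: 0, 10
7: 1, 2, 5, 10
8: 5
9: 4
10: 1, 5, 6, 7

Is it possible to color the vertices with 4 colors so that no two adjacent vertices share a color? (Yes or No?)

Yes

The chromatic number is 3. 5, 7, 10 form a triangle, so at least 3 colors are needed.
One proper 3-coloring: 0=b, 1=a, 2=a, 3=b, 4=b, 5=a, 6=a, 7=c, 8=b, 9=a, 10=b.
Since 4 ≥ 3, a proper 4-coloring certainly exists.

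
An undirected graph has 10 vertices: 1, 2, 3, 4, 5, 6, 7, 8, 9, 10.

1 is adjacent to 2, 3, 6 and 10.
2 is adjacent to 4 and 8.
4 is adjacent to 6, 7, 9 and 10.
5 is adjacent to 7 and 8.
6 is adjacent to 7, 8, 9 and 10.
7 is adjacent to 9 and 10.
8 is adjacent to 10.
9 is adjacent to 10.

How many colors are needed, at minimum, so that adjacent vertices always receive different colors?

5

4, 6, 7, 9, 10 form a clique, so at least 5 colors are needed.
A valid assignment using 5 colors: 1=c, 2=a, 3=a, 4=c, 5=a, 6=a, 7=d, 8=c, 9=e, 10=b. No two adjacent vertices share a color.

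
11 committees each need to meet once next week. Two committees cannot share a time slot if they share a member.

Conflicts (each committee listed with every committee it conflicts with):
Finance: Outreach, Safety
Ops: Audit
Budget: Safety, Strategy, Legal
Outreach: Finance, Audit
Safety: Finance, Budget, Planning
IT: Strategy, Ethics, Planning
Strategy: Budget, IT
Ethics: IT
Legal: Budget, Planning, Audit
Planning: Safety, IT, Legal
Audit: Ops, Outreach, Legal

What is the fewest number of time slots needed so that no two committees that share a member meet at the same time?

3

The cycle IT-Planning-Safety-Budget-Strategy-IT has odd length 5, so it cannot be 2-colored; at least 3 time slots are needed.
3 time slots suffice: time slot 1 → {Safety, IT, Audit}; time slot 2 → {Finance, Ops, Budget, Ethics, Planning}; time slot 3 → {Outreach, Strategy, Legal}. Each listed conflict is separated.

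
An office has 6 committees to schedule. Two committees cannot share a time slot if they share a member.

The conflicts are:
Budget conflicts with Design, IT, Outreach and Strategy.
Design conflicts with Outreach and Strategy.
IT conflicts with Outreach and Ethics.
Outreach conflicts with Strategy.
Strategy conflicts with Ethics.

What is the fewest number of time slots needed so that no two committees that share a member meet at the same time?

Budget, Design, Outreach, Strategy pairwise conflict, so at least 4 time slots are needed.
Using 4 time slots: Budget=1, Design=4, IT=3, Outreach=2, Strategy=3, Ethics=1. Every pair that conflicts lands in different time slots.

4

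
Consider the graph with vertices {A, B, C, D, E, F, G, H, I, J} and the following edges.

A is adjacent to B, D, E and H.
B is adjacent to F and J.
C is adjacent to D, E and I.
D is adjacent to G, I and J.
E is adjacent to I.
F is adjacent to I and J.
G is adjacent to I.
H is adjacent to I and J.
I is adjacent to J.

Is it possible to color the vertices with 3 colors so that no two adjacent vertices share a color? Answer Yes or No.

Yes

The chromatic number is 3. F, I, J form a triangle, so at least 3 colors are needed.
3 colors suffice: color red → {B, I}; color blue → {A, C, G, J}; color green → {D, E, F, H}.
That is already a proper 3-coloring.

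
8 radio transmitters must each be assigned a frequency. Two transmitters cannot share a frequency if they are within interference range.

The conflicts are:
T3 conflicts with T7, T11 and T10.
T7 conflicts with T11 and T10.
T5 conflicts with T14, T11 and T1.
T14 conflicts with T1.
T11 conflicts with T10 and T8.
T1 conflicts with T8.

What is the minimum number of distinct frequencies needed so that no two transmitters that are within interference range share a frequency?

4

T3, T7, T11, T10 are mutually in conflict, so at least 4 frequencies are needed.
4 frequencies suffice: T3=4, T7=3, T5=2, T14=3, T11=1, T1=1, T10=2, T8=2. No two conflicting transmitters share a frequency.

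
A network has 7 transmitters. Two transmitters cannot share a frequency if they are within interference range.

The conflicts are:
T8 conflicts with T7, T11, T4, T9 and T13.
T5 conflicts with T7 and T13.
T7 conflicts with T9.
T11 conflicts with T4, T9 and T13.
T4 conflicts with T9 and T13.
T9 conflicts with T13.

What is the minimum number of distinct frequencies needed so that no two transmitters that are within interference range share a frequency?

5

T8, T11, T4, T9, T13 are mutually in conflict, so at least 5 frequencies are needed.
A valid assignment using 5 frequencies: T8=2, T5=1, T7=3, T11=4, T4=5, T9=1, T13=3. Every pair that conflicts lands in different frequencies.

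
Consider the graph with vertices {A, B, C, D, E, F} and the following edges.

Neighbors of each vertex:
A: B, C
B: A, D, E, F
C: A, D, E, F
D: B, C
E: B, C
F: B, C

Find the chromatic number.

A and B are adjacent, so at least 2 colors are needed.
One proper 2-coloring: A=blue, B=red, C=red, D=blue, E=blue, F=blue. No two adjacent vertices share a color.

2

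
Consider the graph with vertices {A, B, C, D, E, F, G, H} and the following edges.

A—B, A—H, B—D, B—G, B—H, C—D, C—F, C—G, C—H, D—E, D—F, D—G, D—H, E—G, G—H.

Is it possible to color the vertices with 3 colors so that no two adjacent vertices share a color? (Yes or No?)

C, D, G, H are pairwise adjacent (a clique of size 4), so at least 4 colors are needed.
So 3 colors are not enough.

No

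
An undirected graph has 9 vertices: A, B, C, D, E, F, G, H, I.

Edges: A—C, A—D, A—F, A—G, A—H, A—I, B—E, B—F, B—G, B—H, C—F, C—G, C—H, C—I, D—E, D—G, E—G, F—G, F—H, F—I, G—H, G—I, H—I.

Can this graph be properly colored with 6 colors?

Yes

The chromatic number is 6. A, C, F, G, H, I form a clique, so at least 6 colors are needed.
6 colors suffice: color 1 → {G}; color 2 → {E, F}; color 3 → {A, B}; color 4 → {D, H}; color 5 → {I}; color 6 → {C}.
That is already a proper 6-coloring.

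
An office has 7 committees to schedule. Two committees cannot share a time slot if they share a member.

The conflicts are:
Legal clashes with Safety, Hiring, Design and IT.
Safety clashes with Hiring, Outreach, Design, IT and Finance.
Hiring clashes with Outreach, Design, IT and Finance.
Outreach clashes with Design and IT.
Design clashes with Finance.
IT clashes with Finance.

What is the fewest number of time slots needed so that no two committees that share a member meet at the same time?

Safety, Hiring, Design, Finance are mutually in conflict, so at least 4 time slots are needed.
A valid assignment using 4 time slots: Legal=4, Safety=1, Hiring=2, Outreach=4, Design=3, IT=3, Finance=4. Every pair that conflicts lands in different time slots.

4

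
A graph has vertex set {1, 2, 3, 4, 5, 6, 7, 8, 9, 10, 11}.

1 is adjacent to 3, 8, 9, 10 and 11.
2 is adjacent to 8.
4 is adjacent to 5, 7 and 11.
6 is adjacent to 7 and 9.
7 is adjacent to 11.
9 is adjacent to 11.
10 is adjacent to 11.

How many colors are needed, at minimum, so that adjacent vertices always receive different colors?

4, 7, 11 are pairwise adjacent, so at least 3 colors are needed.
3 colors suffice: color red → {3, 5, 6, 8, 11}; color blue → {1, 2, 4}; color green → {7, 9, 10}. Every edge joins two different colors.

3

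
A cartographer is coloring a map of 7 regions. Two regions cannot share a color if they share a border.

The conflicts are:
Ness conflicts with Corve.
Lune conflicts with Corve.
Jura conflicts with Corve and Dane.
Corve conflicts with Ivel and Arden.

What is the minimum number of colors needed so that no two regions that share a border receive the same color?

Ness and Corve conflict, so at least 2 colors are needed.
2 colors suffice: Ness=2, Lune=2, Jura=2, Corve=1, Ivel=2, Arden=2, Dane=1. Each listed conflict is separated.

2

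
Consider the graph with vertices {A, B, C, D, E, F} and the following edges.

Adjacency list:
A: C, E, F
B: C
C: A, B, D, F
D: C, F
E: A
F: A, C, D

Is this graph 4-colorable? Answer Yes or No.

The chromatic number is 3. C, D, F form a triangle, so at least 3 colors are needed.
3 colors suffice: color 1 → {C, E}; color 2 → {B, F}; color 3 → {A, D}.
Since 4 ≥ 3, a proper 4-coloring certainly exists.

Yes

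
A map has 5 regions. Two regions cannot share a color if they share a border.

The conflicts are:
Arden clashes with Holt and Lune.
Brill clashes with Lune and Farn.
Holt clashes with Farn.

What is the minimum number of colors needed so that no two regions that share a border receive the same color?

The cycle Brill-Lune-Arden-Holt-Farn-Brill has odd length 5, so it cannot be 2-colored; at least 3 colors are needed.
One proper 3-coloring: Arden=1, Brill=1, Holt=3, Lune=2, Farn=2. No two conflicting regions share a color.

3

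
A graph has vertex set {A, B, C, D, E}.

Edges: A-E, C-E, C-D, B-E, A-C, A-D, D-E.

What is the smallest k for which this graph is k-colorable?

4

A, C, D, E are pairwise adjacent (a clique of size 4), so at least 4 colors are needed.
A valid assignment using 4 colors: A=3, B=2, C=4, D=2, E=1. Each edge has distinct colors on its endpoints.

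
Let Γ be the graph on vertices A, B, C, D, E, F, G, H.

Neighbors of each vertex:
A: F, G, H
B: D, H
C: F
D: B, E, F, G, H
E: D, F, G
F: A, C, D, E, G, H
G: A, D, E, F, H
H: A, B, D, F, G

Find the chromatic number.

A, F, G, H form a clique, so at least 4 colors are needed.
4 colors suffice: color 1 → {B, F}; color 2 → {C, E, H}; color 3 → {A, D}; color 4 → {G}. Every edge joins two different colors.

4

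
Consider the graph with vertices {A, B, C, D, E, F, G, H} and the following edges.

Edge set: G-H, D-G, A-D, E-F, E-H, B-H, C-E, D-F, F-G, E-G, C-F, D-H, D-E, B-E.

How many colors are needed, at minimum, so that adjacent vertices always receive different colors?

D, E, G, H form a clique, so at least 4 colors are needed.
4 colors suffice: color 1 → {A, E}; color 2 → {B, C, D}; color 3 → {G}; color 4 → {F, H}. Every edge joins two different colors.

4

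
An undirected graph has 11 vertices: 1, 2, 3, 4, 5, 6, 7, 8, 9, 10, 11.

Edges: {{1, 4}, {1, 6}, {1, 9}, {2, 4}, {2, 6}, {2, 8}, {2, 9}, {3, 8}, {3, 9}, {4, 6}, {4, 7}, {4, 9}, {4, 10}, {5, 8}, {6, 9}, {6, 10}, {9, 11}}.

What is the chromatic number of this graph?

2, 4, 6, 9 are pairwise adjacent (a clique of size 4), so at least 4 colors are needed.
4 colors suffice: color a → {7, 8, 9, 10}; color b → {3, 4, 5, 11}; color c → {6}; color d → {1, 2}. No two adjacent vertices share a color.

4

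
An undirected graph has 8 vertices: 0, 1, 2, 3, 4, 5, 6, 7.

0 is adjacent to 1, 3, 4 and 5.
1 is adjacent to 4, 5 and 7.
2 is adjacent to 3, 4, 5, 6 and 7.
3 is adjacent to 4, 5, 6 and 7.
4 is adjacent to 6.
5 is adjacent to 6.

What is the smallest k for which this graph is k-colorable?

4

2, 3, 4, 6 are pairwise adjacent (a clique of size 4), so at least 4 colors are needed.
One proper 4-coloring: 0=c, 1=a, 2=c, 3=a, 4=b, 5=b, 6=d, 7=b. Each edge has distinct colors on its endpoints.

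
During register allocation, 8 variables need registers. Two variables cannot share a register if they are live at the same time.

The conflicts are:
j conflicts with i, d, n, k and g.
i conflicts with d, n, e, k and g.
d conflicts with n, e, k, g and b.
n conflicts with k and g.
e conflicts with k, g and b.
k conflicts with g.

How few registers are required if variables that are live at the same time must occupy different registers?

6

j, i, d, n, k, g pairwise conflict, so at least 6 registers are needed.
6 registers suffice: register 1 → {d}; register 2 → {k, b}; register 3 → {g}; register 4 → {i}; register 5 → {j, e}; register 6 → {n}. Every pair that conflicts lands in different registers.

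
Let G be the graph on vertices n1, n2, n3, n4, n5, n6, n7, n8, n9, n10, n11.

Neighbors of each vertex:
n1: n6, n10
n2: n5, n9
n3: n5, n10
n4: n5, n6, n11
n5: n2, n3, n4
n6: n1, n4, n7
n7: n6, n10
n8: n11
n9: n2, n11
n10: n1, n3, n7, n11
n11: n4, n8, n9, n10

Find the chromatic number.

3

The cycle n7-n6-n4-n11-n10-n7 has odd length 5, so it cannot be 2-colored; at least 3 colors are needed.
A valid assignment using 3 colors: n1=3, n2=3, n3=3, n4=1, n5=2, n6=2, n7=3, n8=1, n9=1, n10=1, n11=2. Every edge joins two different colors.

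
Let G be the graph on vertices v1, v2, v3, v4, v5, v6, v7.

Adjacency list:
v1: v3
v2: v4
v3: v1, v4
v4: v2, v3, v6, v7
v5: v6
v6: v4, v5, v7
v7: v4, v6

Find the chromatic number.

v4, v6, v7 are mutually adjacent, so at least 3 colors are needed.
3 colors suffice: v1=1, v2=2, v3=2, v4=1, v5=1, v6=2, v7=3. Every edge joins two different colors.

3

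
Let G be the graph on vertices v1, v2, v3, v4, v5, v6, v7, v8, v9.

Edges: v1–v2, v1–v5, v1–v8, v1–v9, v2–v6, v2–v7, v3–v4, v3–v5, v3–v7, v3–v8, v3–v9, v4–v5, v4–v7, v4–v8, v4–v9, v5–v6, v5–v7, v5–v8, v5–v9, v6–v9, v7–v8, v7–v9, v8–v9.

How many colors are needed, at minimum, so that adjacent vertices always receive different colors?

v3, v4, v5, v7, v8, v9 form a clique, so at least 6 colors are needed.
One proper 6-coloring: v1=4, v2=1, v3=6, v4=5, v5=2, v6=3, v7=4, v8=3, v9=1. Each edge has distinct colors on its endpoints.

6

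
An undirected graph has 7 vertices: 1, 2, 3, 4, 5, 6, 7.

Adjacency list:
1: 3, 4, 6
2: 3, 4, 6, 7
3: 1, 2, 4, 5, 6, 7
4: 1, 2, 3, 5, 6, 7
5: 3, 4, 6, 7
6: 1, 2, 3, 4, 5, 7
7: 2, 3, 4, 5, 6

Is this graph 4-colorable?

3, 4, 5, 6, 7 form a clique, so at least 5 colors are needed.
So 4 colors are not enough.

No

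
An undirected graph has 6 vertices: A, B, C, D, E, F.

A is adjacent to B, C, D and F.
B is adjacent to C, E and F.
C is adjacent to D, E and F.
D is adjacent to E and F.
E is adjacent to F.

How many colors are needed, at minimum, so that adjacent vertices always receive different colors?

A, B, C, F are mutually adjacent (a clique of size 4), so at least 4 colors are needed.
A valid assignment using 4 colors: A=3, B=4, C=1, D=4, E=3, F=2. Each edge has distinct colors on its endpoints.

4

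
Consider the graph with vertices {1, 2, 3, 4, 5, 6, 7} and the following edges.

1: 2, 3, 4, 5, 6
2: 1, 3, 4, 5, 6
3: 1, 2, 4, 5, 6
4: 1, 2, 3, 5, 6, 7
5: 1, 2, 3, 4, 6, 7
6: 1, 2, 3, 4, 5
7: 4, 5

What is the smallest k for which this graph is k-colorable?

6

1, 2, 3, 4, 5, 6 form a clique, so at least 6 colors are needed.
6 colors suffice: color red → {5}; color blue → {4}; color green → {3, 7}; color yellow → {6}; color purple → {1}; color orange → {2}. Every edge joins two different colors.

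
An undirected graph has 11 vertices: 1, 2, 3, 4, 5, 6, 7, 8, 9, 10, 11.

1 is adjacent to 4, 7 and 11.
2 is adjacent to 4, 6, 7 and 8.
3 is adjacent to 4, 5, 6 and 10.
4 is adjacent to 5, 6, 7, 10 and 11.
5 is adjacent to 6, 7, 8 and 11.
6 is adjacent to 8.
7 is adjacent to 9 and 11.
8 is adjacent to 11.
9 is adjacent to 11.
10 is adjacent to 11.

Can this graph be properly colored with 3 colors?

3, 4, 5, 6 form a clique, so at least 4 colors are needed.
So 3 colors are not enough.

No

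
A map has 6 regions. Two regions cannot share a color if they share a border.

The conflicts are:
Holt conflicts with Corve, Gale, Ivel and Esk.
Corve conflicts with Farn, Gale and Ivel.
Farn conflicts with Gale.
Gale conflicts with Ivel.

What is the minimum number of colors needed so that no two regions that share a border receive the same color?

Holt, Corve, Gale, Ivel are mutually in conflict, so at least 4 colors are needed.
4 colors suffice: Holt=3, Corve=1, Farn=3, Gale=2, Ivel=4, Esk=1. No two conflicting regions share a color.

4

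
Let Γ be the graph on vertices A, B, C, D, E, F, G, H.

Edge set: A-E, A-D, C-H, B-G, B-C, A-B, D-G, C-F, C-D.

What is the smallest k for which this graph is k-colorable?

2

C and F are adjacent, so at least 2 colors are needed.
2 colors suffice: color red → {A, C, G}; color blue → {B, D, E, F, H}. Every edge joins two different colors.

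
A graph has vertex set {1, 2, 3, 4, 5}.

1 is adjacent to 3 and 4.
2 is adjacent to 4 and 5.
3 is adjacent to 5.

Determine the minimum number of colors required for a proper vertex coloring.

The cycle 4-2-5-3-1-4 has odd length 5, so it cannot be 2-colored; at least 3 colors are needed.
3 colors suffice: color red → {4, 5}; color blue → {1, 2}; color green → {3}. No two adjacent vertices share a color.

3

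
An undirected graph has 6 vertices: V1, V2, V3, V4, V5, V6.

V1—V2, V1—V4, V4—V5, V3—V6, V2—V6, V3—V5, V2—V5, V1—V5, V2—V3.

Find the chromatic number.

3

V2, V3, V5 are pairwise adjacent, so at least 3 colors are needed.
3 colors suffice: color R → {V5, V6}; color B → {V2, V4}; color G → {V1, V3}. No two adjacent vertices share a color.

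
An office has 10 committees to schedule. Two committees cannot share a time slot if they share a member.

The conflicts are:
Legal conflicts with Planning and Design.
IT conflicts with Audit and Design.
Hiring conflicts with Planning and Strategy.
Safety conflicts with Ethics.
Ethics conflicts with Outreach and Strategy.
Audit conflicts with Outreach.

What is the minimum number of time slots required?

The cycle Ethics-Outreach-Audit-IT-Design-Legal-Planning-Hiring-Strategy-Ethics has odd length 9, so it cannot be 2-colored; at least 3 time slots are needed.
3 time slots suffice: Legal=2, IT=2, Hiring=1, Planning=3, Safety=2, Ethics=1, Audit=1, Design=1, Outreach=2, Strategy=2. Each listed conflict is separated.

3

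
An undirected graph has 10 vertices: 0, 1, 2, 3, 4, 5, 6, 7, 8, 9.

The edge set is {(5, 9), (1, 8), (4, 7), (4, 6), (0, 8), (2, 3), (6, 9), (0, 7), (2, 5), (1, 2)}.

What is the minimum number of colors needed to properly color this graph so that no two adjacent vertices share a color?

The cycle 4-6-9-5-2-1-8-0-7-4 has odd length 9, so it cannot be 2-colored; at least 3 colors are needed.
3 colors suffice: color a → {2, 6, 7, 8}; color b → {0, 1, 3, 4, 5}; color c → {9}. Every edge joins two different colors.

3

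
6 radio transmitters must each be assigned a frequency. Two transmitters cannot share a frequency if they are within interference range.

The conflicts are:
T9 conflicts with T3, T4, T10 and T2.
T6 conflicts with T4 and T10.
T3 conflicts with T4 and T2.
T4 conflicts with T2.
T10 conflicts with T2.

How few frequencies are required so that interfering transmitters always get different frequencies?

4

T9, T3, T4, T2 all conflict with each other, so at least 4 frequencies are needed.
Using 4 frequencies: T9=2, T6=2, T3=4, T4=1, T10=1, T2=3. Each listed conflict is separated.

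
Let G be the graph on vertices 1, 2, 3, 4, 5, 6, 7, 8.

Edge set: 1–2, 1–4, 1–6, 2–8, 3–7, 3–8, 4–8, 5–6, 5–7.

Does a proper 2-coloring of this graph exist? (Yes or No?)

The cycle 3-8-2-1-6-5-7-3 has odd length 7, so it cannot be 2-colored; at least 3 colors are needed.
So 2 colors are not enough.

No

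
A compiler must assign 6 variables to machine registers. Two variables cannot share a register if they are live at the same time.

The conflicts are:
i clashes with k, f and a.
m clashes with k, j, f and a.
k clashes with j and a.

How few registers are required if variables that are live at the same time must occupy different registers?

m, k, j pairwise conflict, so at least 3 registers are needed.
3 registers suffice: register 1 → {k, f}; register 2 → {i, m}; register 3 → {j, a}. Each listed conflict is separated.

3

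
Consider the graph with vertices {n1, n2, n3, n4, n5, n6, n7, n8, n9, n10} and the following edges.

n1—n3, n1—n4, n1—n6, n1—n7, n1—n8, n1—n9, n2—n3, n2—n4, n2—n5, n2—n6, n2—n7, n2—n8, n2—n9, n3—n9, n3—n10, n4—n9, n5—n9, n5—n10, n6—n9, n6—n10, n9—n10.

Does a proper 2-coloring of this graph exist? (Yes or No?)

n2, n5, n9 are pairwise adjacent, so at least 3 colors are needed.
So 2 colors are not enough.

No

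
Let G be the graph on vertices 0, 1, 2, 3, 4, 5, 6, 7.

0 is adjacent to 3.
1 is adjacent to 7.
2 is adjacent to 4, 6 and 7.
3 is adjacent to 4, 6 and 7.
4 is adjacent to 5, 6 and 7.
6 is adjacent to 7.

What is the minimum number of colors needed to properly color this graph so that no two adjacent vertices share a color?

3, 4, 6, 7 are pairwise adjacent (a clique of size 4), so at least 4 colors are needed.
One proper 4-coloring: 0=red, 1=red, 2=yellow, 3=yellow, 4=red, 5=blue, 6=green, 7=blue. Each edge has distinct colors on its endpoints.

4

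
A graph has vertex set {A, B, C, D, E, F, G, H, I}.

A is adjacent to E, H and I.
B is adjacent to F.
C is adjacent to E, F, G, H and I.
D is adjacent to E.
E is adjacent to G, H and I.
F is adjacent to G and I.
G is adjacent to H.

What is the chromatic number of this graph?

4

C, E, G, H form a clique, so at least 4 colors are needed.
One proper 4-coloring: A=2, B=2, C=2, D=2, E=1, F=1, G=3, H=4, I=3. No two adjacent vertices share a color.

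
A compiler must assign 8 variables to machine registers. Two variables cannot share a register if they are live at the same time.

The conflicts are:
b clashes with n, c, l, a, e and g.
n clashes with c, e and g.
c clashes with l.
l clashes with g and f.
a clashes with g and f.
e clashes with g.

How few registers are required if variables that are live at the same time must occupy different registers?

4

b, n, e, g all conflict with each other, so at least 4 registers are needed.
4 registers suffice: register 1 → {b, f}; register 2 → {c, g}; register 3 → {n, l, a}; register 4 → {e}. Every pair that conflicts lands in different registers.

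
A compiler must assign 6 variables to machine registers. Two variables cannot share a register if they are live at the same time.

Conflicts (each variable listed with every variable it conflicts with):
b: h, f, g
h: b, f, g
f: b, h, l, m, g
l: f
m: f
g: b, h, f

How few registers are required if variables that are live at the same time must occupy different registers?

4

b, h, f, g pairwise conflict, so at least 4 registers are needed.
4 registers suffice: register 1 → {f}; register 2 → {b, l, m}; register 3 → {h}; register 4 → {g}. Each listed conflict is separated.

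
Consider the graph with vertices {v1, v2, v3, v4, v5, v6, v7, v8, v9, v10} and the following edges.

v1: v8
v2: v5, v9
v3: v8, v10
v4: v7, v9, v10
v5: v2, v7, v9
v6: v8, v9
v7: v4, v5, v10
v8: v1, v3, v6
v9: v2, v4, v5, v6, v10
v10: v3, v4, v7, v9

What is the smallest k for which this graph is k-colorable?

v2, v5, v9 form a triangle, so at least 3 colors are needed.
One proper 3-coloring: v1=2, v2=3, v3=3, v4=3, v5=2, v6=2, v7=1, v8=1, v9=1, v10=2. No two adjacent vertices share a color.

3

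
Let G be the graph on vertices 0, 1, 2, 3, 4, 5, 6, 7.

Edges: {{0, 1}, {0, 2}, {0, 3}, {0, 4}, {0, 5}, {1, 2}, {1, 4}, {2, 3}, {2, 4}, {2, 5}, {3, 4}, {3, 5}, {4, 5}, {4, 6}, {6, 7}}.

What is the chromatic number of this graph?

5

0, 2, 3, 4, 5 are pairwise adjacent (a clique of size 5), so at least 5 colors are needed.
5 colors suffice: color red → {4, 7}; color blue → {0, 6}; color green → {2}; color yellow → {1, 5}; color purple → {3}. Every edge joins two different colors.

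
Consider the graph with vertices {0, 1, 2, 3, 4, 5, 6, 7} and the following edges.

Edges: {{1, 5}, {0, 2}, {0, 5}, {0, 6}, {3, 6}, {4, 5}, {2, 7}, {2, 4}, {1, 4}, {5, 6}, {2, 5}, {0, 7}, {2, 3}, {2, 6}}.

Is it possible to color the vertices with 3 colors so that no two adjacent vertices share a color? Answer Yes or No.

No

0, 2, 5, 6 are mutually adjacent (a clique of size 4), so at least 4 colors are needed.
So 3 colors are not enough.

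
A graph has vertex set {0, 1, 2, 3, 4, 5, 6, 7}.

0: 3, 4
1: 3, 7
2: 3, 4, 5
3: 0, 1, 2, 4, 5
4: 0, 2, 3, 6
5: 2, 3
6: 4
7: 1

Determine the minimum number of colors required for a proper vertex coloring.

3

0, 3, 4 are pairwise adjacent, so at least 3 colors are needed.
3 colors suffice: color red → {3, 6, 7}; color blue → {1, 4, 5}; color green → {0, 2}. Each edge has distinct colors on its endpoints.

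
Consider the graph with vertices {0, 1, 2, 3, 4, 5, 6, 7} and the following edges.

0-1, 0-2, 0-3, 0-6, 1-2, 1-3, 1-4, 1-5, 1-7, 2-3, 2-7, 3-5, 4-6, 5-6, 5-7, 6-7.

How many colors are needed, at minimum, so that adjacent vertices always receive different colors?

4

0, 1, 2, 3 form a clique, so at least 4 colors are needed.
4 colors suffice: color a → {1, 6}; color b → {3, 4, 7}; color c → {2, 5}; color d → {0}. Each edge has distinct colors on its endpoints.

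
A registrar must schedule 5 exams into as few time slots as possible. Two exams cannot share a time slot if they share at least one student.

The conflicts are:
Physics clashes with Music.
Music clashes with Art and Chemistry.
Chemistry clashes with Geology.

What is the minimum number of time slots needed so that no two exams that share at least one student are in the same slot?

2

Music and Art conflict, so at least 2 time slots are needed.
2 time slots suffice: time slot 1 → {Music, Geology}; time slot 2 → {Physics, Art, Chemistry}. No two conflicting exams share a time slot.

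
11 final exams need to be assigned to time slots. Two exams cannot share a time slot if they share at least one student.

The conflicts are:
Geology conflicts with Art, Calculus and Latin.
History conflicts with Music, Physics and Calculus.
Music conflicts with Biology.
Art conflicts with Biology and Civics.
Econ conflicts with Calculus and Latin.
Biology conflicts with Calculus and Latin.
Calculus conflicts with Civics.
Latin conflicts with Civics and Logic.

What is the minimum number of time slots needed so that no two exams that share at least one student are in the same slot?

Latin and Logic conflict, so at least 2 time slots are needed.
A valid assignment using 2 time slots: Geology=2, History=2, Music=1, Art=1, Physics=1, Econ=2, Biology=2, Calculus=1, Latin=1, Civics=2, Logic=2. Every pair that conflicts lands in different time slots.

2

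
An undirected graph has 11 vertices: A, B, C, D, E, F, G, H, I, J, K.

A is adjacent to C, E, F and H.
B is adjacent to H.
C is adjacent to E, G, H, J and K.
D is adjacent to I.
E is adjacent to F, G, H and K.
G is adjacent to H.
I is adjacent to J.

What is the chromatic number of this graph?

C, E, G, H are pairwise adjacent (a clique of size 4), so at least 4 colors are needed.
4 colors suffice: A=yellow, B=red, C=red, D=blue, E=blue, F=red, G=yellow, H=green, I=red, J=blue, K=green. Every edge joins two different colors.

4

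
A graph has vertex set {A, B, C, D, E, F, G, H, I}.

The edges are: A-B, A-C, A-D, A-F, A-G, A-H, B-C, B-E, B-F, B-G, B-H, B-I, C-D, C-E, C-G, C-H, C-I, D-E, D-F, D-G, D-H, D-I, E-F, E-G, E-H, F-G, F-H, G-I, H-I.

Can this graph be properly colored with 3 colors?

No

A, B, C, G form a clique, so at least 4 colors are needed.
So 3 colors are not enough.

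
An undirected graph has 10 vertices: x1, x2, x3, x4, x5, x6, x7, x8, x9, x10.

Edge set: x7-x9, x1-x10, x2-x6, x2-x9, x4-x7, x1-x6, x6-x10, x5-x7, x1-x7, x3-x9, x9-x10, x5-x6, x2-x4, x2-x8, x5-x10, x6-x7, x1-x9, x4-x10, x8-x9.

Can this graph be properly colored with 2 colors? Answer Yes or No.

x5, x6, x7 are mutually adjacent, so at least 3 colors are needed.
So 2 colors are not enough.

No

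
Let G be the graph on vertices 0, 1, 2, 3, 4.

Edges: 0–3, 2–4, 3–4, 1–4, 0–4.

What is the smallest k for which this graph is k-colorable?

0, 3, 4 are pairwise adjacent, so at least 3 colors are needed.
3 colors suffice: color a → {4}; color b → {0, 1, 2}; color c → {3}. Every edge joins two different colors.

3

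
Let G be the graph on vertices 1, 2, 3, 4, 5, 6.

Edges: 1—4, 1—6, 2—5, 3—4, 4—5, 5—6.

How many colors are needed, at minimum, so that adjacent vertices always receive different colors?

4 and 5 are adjacent, so at least 2 colors are needed.
One proper 2-coloring: 1=red, 2=blue, 3=red, 4=blue, 5=red, 6=blue. No two adjacent vertices share a color.

2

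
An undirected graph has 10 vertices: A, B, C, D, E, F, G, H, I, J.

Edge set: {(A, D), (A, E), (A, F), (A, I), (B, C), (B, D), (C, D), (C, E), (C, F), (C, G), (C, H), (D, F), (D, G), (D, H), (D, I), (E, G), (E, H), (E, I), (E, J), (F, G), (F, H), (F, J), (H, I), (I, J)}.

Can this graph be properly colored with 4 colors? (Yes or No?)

Yes

The chromatic number is 4. C, D, F, G form a clique, so at least 4 colors are needed.
4 colors suffice: color red → {D, E}; color blue → {C, I}; color green → {B, F}; color yellow → {A, G, H, J}.
That is already a proper 4-coloring.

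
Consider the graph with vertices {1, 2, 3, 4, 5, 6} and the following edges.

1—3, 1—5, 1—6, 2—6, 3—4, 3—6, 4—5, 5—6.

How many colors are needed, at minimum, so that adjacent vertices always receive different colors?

3

1, 5, 6 are pairwise adjacent, so at least 3 colors are needed.
3 colors suffice: 1=b, 2=b, 3=c, 4=a, 5=c, 6=a. No two adjacent vertices share a color.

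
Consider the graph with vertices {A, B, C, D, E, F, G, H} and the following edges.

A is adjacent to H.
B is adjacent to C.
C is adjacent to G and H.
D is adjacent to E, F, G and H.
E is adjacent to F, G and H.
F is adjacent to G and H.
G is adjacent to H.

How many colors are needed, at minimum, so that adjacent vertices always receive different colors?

D, E, F, G, H are pairwise adjacent (a clique of size 5), so at least 5 colors are needed.
A valid assignment using 5 colors: A=2, B=1, C=3, D=5, E=3, F=4, G=2, H=1. Every edge joins two different colors.

5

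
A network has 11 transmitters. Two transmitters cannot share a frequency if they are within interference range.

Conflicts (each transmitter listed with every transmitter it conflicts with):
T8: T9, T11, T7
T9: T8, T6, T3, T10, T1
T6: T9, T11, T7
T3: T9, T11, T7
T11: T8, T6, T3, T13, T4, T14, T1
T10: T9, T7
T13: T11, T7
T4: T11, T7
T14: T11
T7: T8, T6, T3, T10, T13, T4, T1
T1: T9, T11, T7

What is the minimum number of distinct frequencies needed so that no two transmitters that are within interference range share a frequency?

2

T9 and T10 conflict, so at least 2 frequencies are needed.
2 frequencies suffice: frequency 1 → {T9, T11, T7}; frequency 2 → {T8, T6, T3, T10, T13, T4, T14, T1}. Each listed conflict is separated.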